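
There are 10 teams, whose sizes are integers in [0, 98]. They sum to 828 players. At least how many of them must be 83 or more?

If only k of them are at least 83, the other 10 − k are at most 82, so the total is at most k·98 + (10 − k)·82.
This must reach 828, so k·98 + (10 − k)·82 ≥ 828, giving k ≥ 1.
Exactly 1 works: 1 value at 98 and 9 at 82 total 836; lower one of the high values by 8 (still ≥ 83) to hit 828.

1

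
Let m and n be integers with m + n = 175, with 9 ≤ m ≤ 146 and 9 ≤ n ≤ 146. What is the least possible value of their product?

4234

mn = m(175 − m) is concave in m, so over [29, 146] it is minimized at an endpoint.
At the endpoint m = 29, n = 175 − 29 = 146, so mn = 29 × 146 = 4234.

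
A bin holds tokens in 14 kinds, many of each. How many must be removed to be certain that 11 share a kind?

In the worst case you draw 10 of each of the 14 kinds: 14 × 10 = 140.
One more forces 11 of some kind, so 140 + 1 = 141.

141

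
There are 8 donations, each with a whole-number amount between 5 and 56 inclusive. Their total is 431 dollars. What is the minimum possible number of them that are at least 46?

7

Each value short of 46 is at most 45, costing at least 56 − 45 = 11 against the maximum total of 448.
We can afford to lose at most 448 − 431 = 17, so at most ⌊17/11⌋ = 1 fall short, and at least 7 are ≥ 46.
Exactly 7 works: 7 values at 56 and 1 at 45 total 437; lower one of the high values by 6 (still ≥ 46) to hit 431.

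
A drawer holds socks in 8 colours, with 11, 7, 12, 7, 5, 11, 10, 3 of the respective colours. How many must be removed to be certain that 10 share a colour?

In the worst case you take as many as possible of each colour without reaching 10: 9 + 7 + 9 + 7 + 5 + 9 + 9 + 3 = 58.
The next one must give 10 of some colour, so 58 + 1 = 59.

59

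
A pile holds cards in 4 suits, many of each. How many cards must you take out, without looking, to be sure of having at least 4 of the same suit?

In the worst case you draw 3 of each of the 4 suits: 4 × 3 = 12.
One more forces 4 of some suit, so 12 + 1 = 13.

13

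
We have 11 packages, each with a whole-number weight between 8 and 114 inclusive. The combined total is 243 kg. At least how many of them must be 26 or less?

3

Let j be the number exceeding 26. Then the total is ≥ 27·j + 8·(11 − j) = 88 + 19j.
So 19j ≤ 155 and j ≤ 8; hence at least 11 − 8 = 3 are ≤ 26.
Exactly 3 works: 3 values at 8 and 8 at 27 total 240; raise one of the low values by 3 (still ≤ 26) to hit 243.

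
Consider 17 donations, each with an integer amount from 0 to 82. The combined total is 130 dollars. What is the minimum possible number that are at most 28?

Each value above 28 is at least 29, contributing at least 29 − 0 = 29 above the floor 0.
The sum exceeds the floor total 0 by 130, so at most ⌊130/29⌋ = 4 exceed 28, and at least 13 are ≤ 28.
Exactly 13 works: 13 values at 0 and 4 at 29 total 116; raise one of the low values by 14 (still ≤ 28) to hit 130.

13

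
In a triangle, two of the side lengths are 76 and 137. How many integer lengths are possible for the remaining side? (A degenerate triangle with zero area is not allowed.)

151

The triangle inequality gives |76 − 137| < c < 76 + 137, i.e. 61 < c < 213.
So c can be any integer from 62 to 212: 151 values.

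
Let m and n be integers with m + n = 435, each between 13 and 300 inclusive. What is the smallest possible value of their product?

Since m + n is fixed, pushing one of them to its bound minimizes the product.
At the endpoint m = 135, n = 435 − 135 = 300, so mn = 135 × 300 = 40500.

40500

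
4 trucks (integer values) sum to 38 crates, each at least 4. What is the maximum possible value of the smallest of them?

If every one of the 4 were at least 10, the total would be at least 4 × 10 = 40 > 38.
Equality holds with 2 values of 9 and 2 values of 10.

9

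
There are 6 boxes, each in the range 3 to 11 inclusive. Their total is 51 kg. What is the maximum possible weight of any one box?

11

Maximizing one value means minimizing the remaining 5.
The other 5 contribute at least 5 × 3 = 15, leaving at most 51 − 15 = 36.
But each box is capped at 11, so the maximum is 11.
Achievable: one at 11 and the other 5 totalling 40, which fits since 5 × 3 ≤ 40 ≤ 5 × 11.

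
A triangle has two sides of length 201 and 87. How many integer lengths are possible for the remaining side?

173

The triangle inequality gives |201 − 87| < c < 201 + 87, i.e. 114 < c < 288.
So c can be any integer from 115 to 287: 173 values.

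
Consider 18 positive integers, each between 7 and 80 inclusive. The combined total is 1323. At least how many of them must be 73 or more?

Suppose at most 18 − j of them reach 73; then j values are ≤ 72 and the rest ≤ 80.
The total is then ≤ 72·j + 80·(18 − j) = 1440 − 8j. For this to be ≥ 1323 we need j ≤ 14, so at least 18 − 14 = 4 must reach 73.
Exactly 4 works: 4 values at 80 and 14 at 72 total 1328; lower one of the high values by 5 (still ≥ 73) to hit 1323.

4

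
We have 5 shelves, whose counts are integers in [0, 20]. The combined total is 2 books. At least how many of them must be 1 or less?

Each value above 1 is at least 2, contributing at least 2 − 0 = 2 above the floor 0.
The sum exceeds the floor total 0 by 2, so at most ⌊2/2⌋ = 1 exceed 1, and at least 4 are ≤ 1.
Exactly 4 works: 4 values at 0 and 1 at 2 total 2.

4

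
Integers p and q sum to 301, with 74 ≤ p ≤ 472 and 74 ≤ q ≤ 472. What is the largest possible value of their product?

22650

With p + q fixed, pq peaks when the two are closest together.
Taking p = 150 and q = 151 (both in [74, 472]) gives pq = 22650.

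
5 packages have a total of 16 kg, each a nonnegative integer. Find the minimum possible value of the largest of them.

If every one of the 5 were at most 3, the total would be at most 5 × 3 = 15 < 16.
Achievable: 1 of them at 4 and 4 at 3 total 16.

4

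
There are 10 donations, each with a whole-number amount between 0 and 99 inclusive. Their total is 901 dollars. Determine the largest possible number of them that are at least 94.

9

With k values at 94 or above and the rest at least 0, the sum is at least 0 + 94k.
Since the sum is 901, we need 94k ≤ 901, i.e. k ≤ 9.
k = 9 is achieved by 9 values at 94 and 1 at 0, total 846; add 55 to one value (staying below 94) to reach 901.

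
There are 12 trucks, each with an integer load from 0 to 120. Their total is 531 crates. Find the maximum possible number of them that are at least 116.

With k values at 116 or above and the rest at least 0, the sum is at least 0 + 116k.
Since the sum is 531, we need 116k ≤ 531, i.e. k ≤ 4.
k = 4 is achieved by 4 values at 116 and 8 at 0, total 464; add 67 to one value (staying below 116) to reach 531.

4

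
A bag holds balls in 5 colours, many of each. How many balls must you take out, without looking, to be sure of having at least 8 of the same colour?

In the worst case you draw 7 of each of the 5 colours: 5 × 7 = 35.
One more forces 8 of some colour, so 35 + 1 = 36.

36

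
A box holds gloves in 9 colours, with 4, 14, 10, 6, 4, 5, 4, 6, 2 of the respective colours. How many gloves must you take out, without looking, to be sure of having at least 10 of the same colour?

50

In the worst case you take as many as possible of each colour without reaching 10: 4 + 9 + 9 + 6 + 4 + 5 + 4 + 6 + 2 = 49.
The next one must give 10 of some colour, so 49 + 1 = 50.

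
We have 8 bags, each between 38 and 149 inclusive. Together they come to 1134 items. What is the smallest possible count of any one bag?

91

Minimizing one value means maximizing the remaining 7.
The other 7 contribute at most 7 × 149 = 1043, leaving at least 1134 − 1043 = 91.
Since 91 ≥ 38, this is achievable: one at 91 and 7 at 149.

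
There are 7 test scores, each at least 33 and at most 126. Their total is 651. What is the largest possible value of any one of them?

126

To make one score as large as possible, make the other 6 as small as possible.
The other 6 contribute at least 6 × 33 = 198, leaving at most 651 − 198 = 453.
But each score is capped at 126, so the maximum is 126.
Achievable: one at 126 and the other 6 totalling 525, which fits since 6 × 33 ≤ 525 ≤ 6 × 126.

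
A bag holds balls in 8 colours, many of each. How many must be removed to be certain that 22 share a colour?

You could draw 21 of every colour without reaching 22 of any — 168 in all.
One more forces 22 of some colour, so 168 + 1 = 169.

169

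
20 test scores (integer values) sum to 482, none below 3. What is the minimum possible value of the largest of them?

Some value must be at least ⌈482/20⌉ = 25, since 20 × 24 = 480 < 482.
Equality holds with 2 values of 25 and 18 values of 24.

25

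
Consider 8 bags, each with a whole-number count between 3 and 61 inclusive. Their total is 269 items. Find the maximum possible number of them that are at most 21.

Suppose k of them are at most 21. Those contribute at most 21 each and the rest at most 61 each.
So the total is at most 21k + 61(8 − k) = 488 − 40k. This must still be ≥ 269, so k ≤ 5.
k = 5 is achieved by 5 values at 21 and 3 at 61, total 288; lower one of the 61's by 19 (still > 21) to reach 269.

5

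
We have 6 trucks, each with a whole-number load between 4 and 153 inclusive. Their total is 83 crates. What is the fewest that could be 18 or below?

3

If only k of them are at most 18, the other 6 − k are at least 19, so the total is at least (6 − k)·19 + k·4.
This is ≤ 83, so (6 − k)·19 + 4k ≤ 83, which gives k ≥ 3.
Exactly 3 works: 3 values at 4 and 3 at 19 total 69; raise one of the low values by 14 (still ≤ 18) to hit 83.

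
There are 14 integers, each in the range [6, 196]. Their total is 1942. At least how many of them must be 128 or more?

Each value short of 128 is at most 127, costing at least 196 − 127 = 69 against the maximum total of 2744.
We can afford to lose at most 2744 − 1942 = 802, so at most ⌊802/69⌋ = 11 fall short, and at least 3 are ≥ 128.
Exactly 3 works: 3 values at 196 and 11 at 127 total 1985; lower one of the high values by 43 (still ≥ 128) to hit 1942.

3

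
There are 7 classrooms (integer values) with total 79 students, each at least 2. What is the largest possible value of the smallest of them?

11

The 7 values sum to 79, so their minimum is at most ⌊79/7⌋ = 11.
Achievable: 5 of them at 11 and 2 at 12 total 79.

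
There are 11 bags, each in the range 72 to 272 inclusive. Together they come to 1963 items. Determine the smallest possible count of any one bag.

72

Minimizing one value means maximizing the remaining 10.
The other 10 can take up 10 × 272 = 2720 ≥ 1963 − 72, so one bag can sit at its floor of 72.
Achievable: one at 72 and the other 10 totalling 1891, which fits since 10 × 72 ≤ 1891 ≤ 10 × 272.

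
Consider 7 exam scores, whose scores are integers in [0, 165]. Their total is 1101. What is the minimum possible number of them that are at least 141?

Suppose at most 7 − j of them reach 141; then j values are ≤ 140 and the rest ≤ 165.
The total is then ≤ 140·j + 165·(7 − j) = 1155 − 25j. For this to be ≥ 1101 we need j ≤ 2, so at least 7 − 2 = 5 must reach 141.
Exactly 5 works: 5 values at 165 and 2 at 140 total 1105; lower one of the high values by 4 (still ≥ 141) to hit 1101.

5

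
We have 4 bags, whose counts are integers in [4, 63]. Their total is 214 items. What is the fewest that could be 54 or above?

1

If only k of them are at least 54, the other 4 − k are at most 53, so the total is at most k·63 + (4 − k)·53.
This must reach 214, so k·63 + (4 − k)·53 ≥ 214, giving k ≥ 1.
Exactly 1 works: 1 value at 63 and 3 at 53 total 222; lower one of the high values by 8 (still ≥ 54) to hit 214.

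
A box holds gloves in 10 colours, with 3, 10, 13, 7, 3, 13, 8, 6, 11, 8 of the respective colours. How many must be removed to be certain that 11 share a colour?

In the worst case you take as many as possible of each colour without reaching 11: 3 + 10 + 10 + 7 + 3 + 10 + 8 + 6 + 10 + 8 = 75.
The next one must give 11 of some colour, so 75 + 1 = 76.

76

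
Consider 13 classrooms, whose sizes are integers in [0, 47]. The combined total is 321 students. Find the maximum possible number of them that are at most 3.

Each value at 3 or below falls at least 47 − 3 = 44 short of the ceiling 47.
The ceiling total is 13 × 47 = 611, and we need 321, so at most ⌊(611 − 321)/44⌋ = 6 can be that low.
k = 6 is achieved by 6 values at 3 and 7 at 47, total 347; lower one of the 47's by 26 (still > 3) to reach 321.

6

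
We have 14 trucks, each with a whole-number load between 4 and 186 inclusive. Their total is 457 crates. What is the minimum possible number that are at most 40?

If only k of them are at most 40, the other 14 − k are at least 41, so the total is at least (14 − k)·41 + k·4.
This is ≤ 457, so (14 − k)·41 + 4k ≤ 457, which gives k ≥ 4.
Exactly 4 works: 4 values at 4 and 10 at 41 total 426; raise one of the low values by 31 (still ≤ 40) to hit 457.

4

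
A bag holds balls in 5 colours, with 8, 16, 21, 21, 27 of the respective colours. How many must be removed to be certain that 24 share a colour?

In the worst case you take as many as possible of each colour without reaching 24: 8 + 16 + 21 + 21 + 23 = 89.
The next one must give 24 of some colour, so 89 + 1 = 90.

90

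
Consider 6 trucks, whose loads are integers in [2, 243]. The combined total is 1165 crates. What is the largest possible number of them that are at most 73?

1

Suppose k of them are at most 73. Those contribute at most 73 each and the rest at most 243 each.
So the total is at most 73k + 243(6 − k) = 1458 − 170k. This must still be ≥ 1165, so k ≤ 1.
k = 1 is achieved by 1 value at 73 and 5 at 243, total 1288; lower one of the 243's by 123 (still > 73) to reach 1165.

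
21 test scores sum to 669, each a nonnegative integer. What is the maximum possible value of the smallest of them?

31

The average is 669/21 < 32, so some value is ≤ 31.
Achievable: 3 of them at 31 and 18 at 32 total 669.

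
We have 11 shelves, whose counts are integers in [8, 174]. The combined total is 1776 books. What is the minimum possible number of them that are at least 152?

If only k of them are at least 152, the other 11 − k are at most 151, so the total is at most k·174 + (11 − k)·151.
This must reach 1776, so k·174 + (11 − k)·151 ≥ 1776, giving k ≥ 5.
Exactly 5 works: 5 values at 174 and 6 at 151 total 1776.

5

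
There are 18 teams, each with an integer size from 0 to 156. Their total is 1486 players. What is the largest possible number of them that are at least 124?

11

If k of the values are ≥ 124, the total is ≥ 124k + 0(18 − k).
Setting 124k + 0(18 − k) ≤ 1486 gives 124k ≤ 1486, so k ≤ 11.
k = 11 is achieved by 11 values at 124 and 7 at 0, total 1364; add 122 to one value (staying below 124) to reach 1486.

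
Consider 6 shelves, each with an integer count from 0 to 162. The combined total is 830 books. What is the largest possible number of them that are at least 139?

5

With k values at 139 or above and the rest at least 0, the sum is at least 0 + 139k.
Since the sum is 830, we need 139k ≤ 830, i.e. k ≤ 5.
k = 5 is achieved by 5 values at 139 and 1 at 0, total 695; add 135 to one value (staying below 139) to reach 830.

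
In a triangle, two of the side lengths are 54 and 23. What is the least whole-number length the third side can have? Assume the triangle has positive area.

32

The third side must exceed |54 − 23| = 31.
The smallest integer above 31 is 32.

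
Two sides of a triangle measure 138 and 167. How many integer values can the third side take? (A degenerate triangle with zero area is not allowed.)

The triangle inequality gives |138 − 167| < c < 138 + 167, i.e. 29 < c < 305.
So c can be any integer from 30 to 304: 275 values.

275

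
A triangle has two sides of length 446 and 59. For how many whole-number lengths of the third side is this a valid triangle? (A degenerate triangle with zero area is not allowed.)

The triangle inequality gives |446 − 59| < c < 446 + 59, i.e. 387 < c < 505.
So c can be any integer from 388 to 504: 117 values.

117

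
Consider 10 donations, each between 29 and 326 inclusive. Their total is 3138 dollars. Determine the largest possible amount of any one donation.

To make one donation as large as possible, make the other 9 as small as possible.
The other 9 contribute at least 9 × 29 = 261, leaving at most 3138 − 261 = 2877.
But each donation is capped at 326, so the maximum is 326.
Achievable: one at 326 and the other 9 totalling 2812, which fits since 9 × 29 ≤ 2812 ≤ 9 × 326.

326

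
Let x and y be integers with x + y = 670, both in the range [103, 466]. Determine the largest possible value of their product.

112225

xy = x(670 − x) is maximized when x is as near 670/2 as the bounds allow.
Taking x = 335 and y = 335 (both in [103, 466]) gives xy = 112225.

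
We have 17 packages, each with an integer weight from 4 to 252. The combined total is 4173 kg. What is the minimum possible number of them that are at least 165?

16

Each value short of 165 is at most 164, costing at least 252 − 164 = 88 against the maximum total of 4284.
We can afford to lose at most 4284 − 4173 = 111, so at most ⌊111/88⌋ = 1 fall short, and at least 16 are ≥ 165.
Exactly 16 works: 16 values at 252 and 1 at 164 total 4196; lower one of the high values by 23 (still ≥ 165) to hit 4173.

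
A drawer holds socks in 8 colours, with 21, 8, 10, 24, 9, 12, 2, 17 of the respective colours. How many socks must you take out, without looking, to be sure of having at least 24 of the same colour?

In the worst case you take as many as possible of each colour without reaching 24: 21 + 8 + 10 + 23 + 9 + 12 + 2 + 17 = 102.
The next one must give 24 of some colour, so 102 + 1 = 103.

103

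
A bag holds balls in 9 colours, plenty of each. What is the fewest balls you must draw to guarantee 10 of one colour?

82

In the worst case you draw 9 of each of the 9 colours: 9 × 9 = 81.
One more forces 10 of some colour, so 81 + 1 = 82.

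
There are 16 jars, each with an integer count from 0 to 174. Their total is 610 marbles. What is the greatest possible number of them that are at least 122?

Suppose k of them are at least 122. Those contribute at least 122 each and the other 16 − k at least 0 each.
So the total is at least 122k + 0(16 − k) = 0 + 122k. This must be ≤ 610, giving k ≤ 5.
k = 5 is achieved by 5 values at 122 and 11 at 0, total 610.

5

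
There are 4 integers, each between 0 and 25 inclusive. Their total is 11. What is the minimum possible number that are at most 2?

Let j be the number exceeding 2. Then the total is ≥ 3·j + 0·(4 − j) = 0 + 3j.
So 3j ≤ 11 and j ≤ 3; hence at least 4 − 3 = 1 are ≤ 2.
Exactly 1 works: 1 value at 0 and 3 at 3 total 9; raise one of the low values by 2 (still ≤ 2) to hit 11.

1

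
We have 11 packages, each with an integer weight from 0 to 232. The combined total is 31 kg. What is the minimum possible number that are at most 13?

Each value above 13 is at least 14, contributing at least 14 − 0 = 14 above the floor 0.
The sum exceeds the floor total 0 by 31, so at most ⌊31/14⌋ = 2 exceed 13, and at least 9 are ≤ 13.
Exactly 9 works: 9 values at 0 and 2 at 14 total 28; raise one of the low values by 3 (still ≤ 13) to hit 31.

9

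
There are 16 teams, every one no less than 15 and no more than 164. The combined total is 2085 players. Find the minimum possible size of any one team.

15

Minimizing one value means maximizing the remaining 15.
The other 15 can take up 15 × 164 = 2460 ≥ 2085 − 15, so one team can sit at its floor of 15.
Achievable: one at 15 and the other 15 totalling 2070, which fits since 15 × 15 ≤ 2070 ≤ 15 × 164.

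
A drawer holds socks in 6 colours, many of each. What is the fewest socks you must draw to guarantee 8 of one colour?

43

You could draw 7 of every colour without reaching 8 of any — 42 in all.
One more forces 8 of some colour, so 42 + 1 = 43.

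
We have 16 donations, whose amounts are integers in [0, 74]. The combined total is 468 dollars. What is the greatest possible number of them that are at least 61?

7

If k of the values are ≥ 61, the total is ≥ 61k + 0(16 − k).
Setting 61k + 0(16 − k) ≤ 468 gives 61k ≤ 468, so k ≤ 7.
k = 7 is achieved by 7 values at 61 and 9 at 0, total 427; add 41 to one value (staying below 61) to reach 468.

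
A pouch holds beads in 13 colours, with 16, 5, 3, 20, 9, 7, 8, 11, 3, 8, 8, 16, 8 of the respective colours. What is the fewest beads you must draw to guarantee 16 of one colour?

In the worst case you take as many as possible of each colour without reaching 16: 15 + 5 + 3 + 15 + 9 + 7 + 8 + 11 + 3 + 8 + 8 + 15 + 8 = 115.
The next one must give 16 of some colour, so 115 + 1 = 116.

116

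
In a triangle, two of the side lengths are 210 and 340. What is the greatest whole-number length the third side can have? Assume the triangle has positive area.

The third side must be less than 210 + 340 = 550.
The largest integer below 550 is 549.

549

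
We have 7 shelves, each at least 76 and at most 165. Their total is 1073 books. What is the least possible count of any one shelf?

To make one shelf as small as possible, make the other 6 as large as possible.
The other 6 contribute at most 6 × 165 = 990, leaving at least 1073 − 990 = 83.
Since 83 ≥ 76, this is achievable: one at 83 and 6 at 165.

83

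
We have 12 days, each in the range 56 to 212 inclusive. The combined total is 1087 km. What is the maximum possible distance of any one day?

To make one day as large as possible, make the other 11 as small as possible.
The other 11 contribute at least 11 × 56 = 616, leaving at most 1087 − 616 = 471.
But each day is capped at 212, so the maximum is 212.
Achievable: one at 212 and the other 11 totalling 875, which fits since 11 × 56 ≤ 875 ≤ 11 × 212.

212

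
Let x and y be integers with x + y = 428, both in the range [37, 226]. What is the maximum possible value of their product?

45796

xy = x(428 − x) is maximized when x is as near 428/2 as the bounds allow.
Taking x = 214 and y = 214 (both in [37, 226]) gives xy = 45796.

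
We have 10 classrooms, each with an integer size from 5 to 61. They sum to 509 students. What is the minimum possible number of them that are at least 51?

1

If only k of them are at least 51, the other 10 − k are at most 50, so the total is at most k·61 + (10 − k)·50.
This must reach 509, so k·61 + (10 − k)·50 ≥ 509, giving k ≥ 1.
Exactly 1 works: 1 value at 61 and 9 at 50 total 511; lower one of the high values by 2 (still ≥ 51) to hit 509.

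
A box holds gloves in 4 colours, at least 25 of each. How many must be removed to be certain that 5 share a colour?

17

In the worst case you draw 4 of each of the 4 colours: 4 × 4 = 16.
One more forces 5 of some colour, so 16 + 1 = 17.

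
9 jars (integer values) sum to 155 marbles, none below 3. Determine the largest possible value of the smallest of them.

The 9 values sum to 155, so their minimum is at most ⌊155/9⌋ = 17.
Equality holds with 7 values of 17 and 2 values of 18.

17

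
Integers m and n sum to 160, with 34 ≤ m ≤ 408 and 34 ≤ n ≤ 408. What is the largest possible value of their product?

6400

mn = m(160 − m) is maximized when m is as near 160/2 as the bounds allow.
Taking m = 80 and n = 80 (both in [34, 408]) gives mn = 6400.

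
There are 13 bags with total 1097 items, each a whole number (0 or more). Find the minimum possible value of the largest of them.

The average is 1097/13 > 84, so not all 13 can be 84 or less; the largest is ≥ 85.
Achievable: 5 of them at 85 and 8 at 84 total 1097.

85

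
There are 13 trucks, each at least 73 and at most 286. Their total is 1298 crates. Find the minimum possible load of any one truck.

73

To make one truck as small as possible, make the other 12 as large as possible.
The other 12 can take up 12 × 286 = 3432 ≥ 1298 − 73, so one truck can sit at its floor of 73.
Achievable: one at 73 and the other 12 totalling 1225, which fits since 12 × 73 ≤ 1225 ≤ 12 × 286.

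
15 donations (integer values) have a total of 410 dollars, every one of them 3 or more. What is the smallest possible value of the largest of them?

28

The 15 values sum to 410, so their maximum is at least ⌈410/15⌉ = 28.
Equality holds with 5 values of 28 and 10 values of 27.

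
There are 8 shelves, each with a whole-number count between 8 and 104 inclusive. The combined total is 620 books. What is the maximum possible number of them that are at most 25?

2

Suppose k of them are at most 25. Those contribute at most 25 each and the rest at most 104 each.
So the total is at most 25k + 104(8 − k) = 832 − 79k. This must still be ≥ 620, so k ≤ 2.
k = 2 is achieved by 2 values at 25 and 6 at 104, total 674; lower one of the 104's by 54 (still > 25) to reach 620.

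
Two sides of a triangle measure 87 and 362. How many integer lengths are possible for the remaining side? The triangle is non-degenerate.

The triangle inequality gives |87 − 362| < c < 87 + 362, i.e. 275 < c < 449.
So c can be any integer from 276 to 448: 173 values.

173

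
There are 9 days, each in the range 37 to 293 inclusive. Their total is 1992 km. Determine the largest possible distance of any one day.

293

Maximizing one value means minimizing the remaining 8.
The other 8 contribute at least 8 × 37 = 296, leaving at most 1992 − 296 = 1696.
But each day is capped at 293, so the maximum is 293.
Achievable: one at 293 and the other 8 totalling 1699, which fits since 8 × 37 ≤ 1699 ≤ 8 × 293.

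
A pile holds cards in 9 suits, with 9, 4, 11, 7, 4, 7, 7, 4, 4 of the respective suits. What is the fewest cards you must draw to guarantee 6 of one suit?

42

In the worst case you take as many as possible of each suit without reaching 6: 5 + 4 + 5 + 5 + 4 + 5 + 5 + 4 + 4 = 41.
The next one must give 6 of some suit, so 41 + 1 = 42.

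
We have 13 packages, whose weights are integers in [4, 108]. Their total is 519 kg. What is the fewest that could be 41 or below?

1

If only k of them are at most 41, the other 13 − k are at least 42, so the total is at least (13 − k)·42 + k·4.
This is ≤ 519, so (13 − k)·42 + 4k ≤ 519, which gives k ≥ 1.
Exactly 1 works: 1 value at 4 and 12 at 42 total 508; raise one of the low values by 11 (still ≤ 41) to hit 519.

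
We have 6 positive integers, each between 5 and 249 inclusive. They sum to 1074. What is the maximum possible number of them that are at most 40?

2

Suppose k of them are at most 40. Those contribute at most 40 each and the rest at most 249 each.
So the total is at most 40k + 249(6 − k) = 1494 − 209k. This must still be ≥ 1074, so k ≤ 2.
k = 2 is achieved by 2 values at 40 and 4 at 249, total 1076; lower one of the 249's by 2 (still > 40) to reach 1074.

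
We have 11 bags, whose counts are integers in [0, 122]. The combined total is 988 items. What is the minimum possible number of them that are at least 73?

If only k of them are at least 73, the other 11 − k are at most 72, so the total is at most k·122 + (11 − k)·72.
This must reach 988, so k·122 + (11 − k)·72 ≥ 988, giving k ≥ 4.
Exactly 4 works: 4 values at 122 and 7 at 72 total 992; lower one of the high values by 4 (still ≥ 73) to hit 988.

4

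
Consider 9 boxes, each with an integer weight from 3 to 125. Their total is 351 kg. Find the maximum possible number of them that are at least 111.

3

With k values at 111 or above and the rest at least 3, the sum is at least 27 + 108k.
Since the sum is 351, we need 108k ≤ 324, i.e. k ≤ 3.
k = 3 is achieved by 3 values at 111 and 6 at 3, total 351.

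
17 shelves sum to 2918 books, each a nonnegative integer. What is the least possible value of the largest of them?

172

The average is 2918/17 > 171, so not all 17 can be 171 or less; the largest is ≥ 172.
Equality holds with 11 values of 172 and 6 values of 171.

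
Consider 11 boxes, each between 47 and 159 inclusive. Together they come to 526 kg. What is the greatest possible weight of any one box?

56

To make one box as large as possible, make the other 10 as small as possible.
The other 10 contribute at least 10 × 47 = 470, leaving at most 526 − 470 = 56.
Since 56 ≤ 159, this is achievable: one at 56 and 10 at 47.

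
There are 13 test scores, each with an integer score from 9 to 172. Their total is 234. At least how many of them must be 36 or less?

Each value above 36 is at least 37, contributing at least 37 − 9 = 28 above the floor 9.
The sum exceeds the floor total 117 by 117, so at most ⌊117/28⌋ = 4 exceed 36, and at least 9 are ≤ 36.
Exactly 9 works: 9 values at 9 and 4 at 37 total 229; raise one of the low values by 5 (still ≤ 36) to hit 234.

9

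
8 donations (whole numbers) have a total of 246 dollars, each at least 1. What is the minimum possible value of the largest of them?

31

Some value must be at least ⌈246/8⌉ = 31, since 8 × 30 = 240 < 246.
Equality holds with 6 values of 31 and 2 values of 30.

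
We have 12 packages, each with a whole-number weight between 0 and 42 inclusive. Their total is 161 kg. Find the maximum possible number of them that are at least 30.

5

With k values at 30 or above and the rest at least 0, the sum is at least 0 + 30k.
Since the sum is 161, we need 30k ≤ 161, i.e. k ≤ 5.
k = 5 is achieved by 5 values at 30 and 7 at 0, total 150; add 11 to one value (staying below 30) to reach 161.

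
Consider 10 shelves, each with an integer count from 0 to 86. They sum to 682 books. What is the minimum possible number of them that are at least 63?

3

Suppose at most 10 − j of them reach 63; then j values are ≤ 62 and the rest ≤ 86.
The total is then ≤ 62·j + 86·(10 − j) = 860 − 24j. For this to be ≥ 682 we need j ≤ 7, so at least 10 − 7 = 3 must reach 63.
Exactly 3 works: 3 values at 86 and 7 at 62 total 692; lower one of the high values by 10 (still ≥ 63) to hit 682.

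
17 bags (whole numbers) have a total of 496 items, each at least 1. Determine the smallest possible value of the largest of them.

The average is 496/17 > 29, so not all 17 can be 29 or less; the largest is ≥ 30.
Equality holds with 3 values of 30 and 14 values of 29.

30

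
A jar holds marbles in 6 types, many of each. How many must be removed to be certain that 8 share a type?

43

You could draw 7 of every type without reaching 8 of any — 42 in all.
One more forces 8 of some type, so 42 + 1 = 43.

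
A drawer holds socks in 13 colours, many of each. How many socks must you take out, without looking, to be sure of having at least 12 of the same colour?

You could draw 11 of every colour without reaching 12 of any — 143 in all.
One more forces 12 of some colour, so 143 + 1 = 144.

144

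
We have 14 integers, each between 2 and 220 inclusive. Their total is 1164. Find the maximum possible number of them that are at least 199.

Suppose k of them are at least 199. Those contribute at least 199 each and the other 14 − k at least 2 each.
So the total is at least 199k + 2(14 − k) = 28 + 197k. This must be ≤ 1164, giving k ≤ 5.
k = 5 is achieved by 5 values at 199 and 9 at 2, total 1013; add 151 to one value (staying below 199) to reach 1164.

5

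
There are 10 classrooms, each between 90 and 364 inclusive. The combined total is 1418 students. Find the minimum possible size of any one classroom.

90

Minimizing one value means maximizing the remaining 9.
The other 9 can take up 9 × 364 = 3276 ≥ 1418 − 90, so one classroom can sit at its floor of 90.
Achievable: one at 90 and the other 9 totalling 1328, which fits since 9 × 90 ≤ 1328 ≤ 9 × 364.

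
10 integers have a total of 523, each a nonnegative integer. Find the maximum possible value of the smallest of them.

The average is 523/10 < 53, so some value is ≤ 52.
Equality holds with 7 values of 52 and 3 values of 53.

52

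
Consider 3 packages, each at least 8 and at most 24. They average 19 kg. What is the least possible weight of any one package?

To make one package as small as possible, make the other 2 as large as possible.
The total is 3 × 19 = 57.
The other 2 contribute at most 2 × 24 = 48, leaving at least 57 − 48 = 9.
Since 9 ≥ 8, this is achievable: one at 9 and 2 at 24.

9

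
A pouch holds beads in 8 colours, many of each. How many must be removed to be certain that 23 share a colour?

In the worst case you draw 22 of each of the 8 colours: 8 × 22 = 176.
One more forces 23 of some colour, so 176 + 1 = 177.

177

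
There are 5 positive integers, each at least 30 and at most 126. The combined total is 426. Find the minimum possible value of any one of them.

30

Minimizing one value means maximizing the remaining 4.
The other 4 can take up 4 × 126 = 504 ≥ 426 − 30, so one integer can sit at its floor of 30.
Achievable: one at 30 and the other 4 totalling 396, which fits since 4 × 30 ≤ 396 ≤ 4 × 126.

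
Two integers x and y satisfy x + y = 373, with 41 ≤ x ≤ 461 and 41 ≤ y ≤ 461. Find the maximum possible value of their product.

xy = x(373 − x) is maximized when x is as near 373/2 as the bounds allow.
Taking x = 186 and y = 187 (both in [41, 461]) gives xy = 34782.

34782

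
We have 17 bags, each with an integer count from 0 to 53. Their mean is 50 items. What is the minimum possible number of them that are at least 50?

The total is 17 × 50 = 850.
Each value short of 50 is at most 49, costing at least 53 − 49 = 4 against the maximum total of 901.
We can afford to lose at most 901 − 850 = 51, so at most ⌊51/4⌋ = 12 fall short, and at least 5 are ≥ 50.
Exactly 5 works: 5 values at 53 and 12 at 49 total 853; lower one of the high values by 3 (still ≥ 50) to hit 850.

5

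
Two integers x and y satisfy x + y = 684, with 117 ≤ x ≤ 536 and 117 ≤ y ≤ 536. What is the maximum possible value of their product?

116964

xy = x(684 − x) is maximized when x is as near 684/2 as the bounds allow.
Taking x = 342 and y = 342 (both in [117, 536]) gives xy = 116964.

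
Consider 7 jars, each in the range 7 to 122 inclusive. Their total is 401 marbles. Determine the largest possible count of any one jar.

122

To make one jar as large as possible, make the other 6 as small as possible.
The other 6 contribute at least 6 × 7 = 42, leaving at most 401 − 42 = 359.
But each jar is capped at 122, so the maximum is 122.
Achievable: one at 122 and the other 6 totalling 279, which fits since 6 × 7 ≤ 279 ≤ 6 × 122.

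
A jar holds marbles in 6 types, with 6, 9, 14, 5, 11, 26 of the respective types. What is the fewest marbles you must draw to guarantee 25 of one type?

In the worst case you take as many as possible of each type without reaching 25: 6 + 9 + 14 + 5 + 11 + 24 = 69.
The next one must give 25 of some type, so 69 + 1 = 70.

70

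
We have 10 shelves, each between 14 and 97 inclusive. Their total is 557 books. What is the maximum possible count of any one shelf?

To make one shelf as large as possible, make the other 9 as small as possible.
The other 9 contribute at least 9 × 14 = 126, leaving at most 557 − 126 = 431.
But each shelf is capped at 97, so the maximum is 97.
Achievable: one at 97 and the other 9 totalling 460, which fits since 9 × 14 ≤ 460 ≤ 9 × 97.

97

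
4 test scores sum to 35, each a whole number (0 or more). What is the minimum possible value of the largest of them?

The 4 values sum to 35, so their maximum is at least ⌈35/4⌉ = 9.
Achievable: 3 of them at 9 and 1 at 8 total 35.

9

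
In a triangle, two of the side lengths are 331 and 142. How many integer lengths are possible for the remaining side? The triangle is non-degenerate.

283

The triangle inequality gives |331 − 142| < c < 331 + 142, i.e. 189 < c < 473.
So c can be any integer from 190 to 472: 283 values.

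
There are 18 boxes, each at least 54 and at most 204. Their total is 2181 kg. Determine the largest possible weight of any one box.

204

Maximizing one value means minimizing the remaining 17.
The other 17 contribute at least 17 × 54 = 918, leaving at most 2181 − 918 = 1263.
But each box is capped at 204, so the maximum is 204.
Achievable: one at 204 and the other 17 totalling 1977, which fits since 17 × 54 ≤ 1977 ≤ 17 × 204.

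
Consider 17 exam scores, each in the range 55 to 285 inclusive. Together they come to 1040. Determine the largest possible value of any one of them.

To make one score as large as possible, make the other 16 as small as possible.
The other 16 contribute at least 16 × 55 = 880, leaving at most 1040 − 880 = 160.
Since 160 ≤ 285, this is achievable: one at 160 and 16 at 55.

160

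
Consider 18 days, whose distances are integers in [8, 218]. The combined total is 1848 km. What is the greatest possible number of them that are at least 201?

8

Suppose k of them are at least 201. Those contribute at least 201 each and the other 18 − k at least 8 each.
So the total is at least 201k + 8(18 − k) = 144 + 193k. This must be ≤ 1848, giving k ≤ 8.
k = 8 is achieved by 8 values at 201 and 10 at 8, total 1688; add 160 to one value (staying below 201) to reach 1848.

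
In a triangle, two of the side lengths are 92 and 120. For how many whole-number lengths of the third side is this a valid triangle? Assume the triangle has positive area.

The triangle inequality gives |92 − 120| < c < 92 + 120, i.e. 28 < c < 212.
So c can be any integer from 29 to 211: 183 values.

183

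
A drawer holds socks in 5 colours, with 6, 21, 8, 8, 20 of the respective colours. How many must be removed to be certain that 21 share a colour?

63

In the worst case you take as many as possible of each colour without reaching 21: 6 + 20 + 8 + 8 + 20 = 62.
The next one must give 21 of some colour, so 62 + 1 = 63.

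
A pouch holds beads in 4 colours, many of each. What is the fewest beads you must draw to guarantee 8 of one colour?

You could draw 7 of every colour without reaching 8 of any — 28 in all.
One more forces 8 of some colour, so 28 + 1 = 29.

29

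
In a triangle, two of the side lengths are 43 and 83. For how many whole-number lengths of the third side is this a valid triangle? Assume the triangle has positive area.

The triangle inequality gives |43 − 83| < c < 43 + 83, i.e. 40 < c < 126.
So c can be any integer from 41 to 125: 85 values.

85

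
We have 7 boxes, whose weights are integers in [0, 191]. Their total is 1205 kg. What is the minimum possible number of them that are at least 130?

5

Suppose at most 7 − j of them reach 130; then j values are ≤ 129 and the rest ≤ 191.
The total is then ≤ 129·j + 191·(7 − j) = 1337 − 62j. For this to be ≥ 1205 we need j ≤ 2, so at least 7 − 2 = 5 must reach 130.
Exactly 5 works: 5 values at 191 and 2 at 129 total 1213; lower one of the high values by 8 (still ≥ 130) to hit 1205.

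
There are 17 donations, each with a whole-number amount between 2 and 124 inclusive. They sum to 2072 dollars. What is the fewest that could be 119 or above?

Each value short of 119 is at most 118, costing at least 124 − 118 = 6 against the maximum total of 2108.
We can afford to lose at most 2108 − 2072 = 36, so at most ⌊36/6⌋ = 6 fall short, and at least 11 are ≥ 119.
Exactly 11 works: 11 values at 124 and 6 at 118 total 2072.

11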